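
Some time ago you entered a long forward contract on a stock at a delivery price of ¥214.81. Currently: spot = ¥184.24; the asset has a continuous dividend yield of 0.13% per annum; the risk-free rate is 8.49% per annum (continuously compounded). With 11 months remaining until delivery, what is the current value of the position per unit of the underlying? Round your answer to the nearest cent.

-¥14.71

Current fair forward for the remaining 11 months: F = S·e^((r − q)·T), (r − q) = 0.0849 − 0.0013 = 0.0836
F = 184.24 · e^(0.0836 × 11/12) = 184.24 × 1.079646 = 198.9140
Value of long forward = (F − K)·e^(−rT) = (198.9140 − 214.81) · e^(−0.0849·11/12)
= -15.8960 × 0.925126 = -14.71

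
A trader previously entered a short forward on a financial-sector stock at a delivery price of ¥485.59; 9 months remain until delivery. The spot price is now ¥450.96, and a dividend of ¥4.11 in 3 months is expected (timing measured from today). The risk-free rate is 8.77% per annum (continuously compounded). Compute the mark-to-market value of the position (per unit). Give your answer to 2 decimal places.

PV(remaining dividends) I = 4.11·e^(−0.0877·3/12) = 4.0209
Current forward F = (S − I)·e^(rT) = (450.96 − 4.0209)·e^(0.0877·9/12) = 446.9391 × 1.067986 = 477.3247
Value (long) = (F − K)·e^(−rT) = (477.3247 − 485.59) × 0.936342 = -7.7391
Short position value = −(long value) = ¥7.74

¥7.74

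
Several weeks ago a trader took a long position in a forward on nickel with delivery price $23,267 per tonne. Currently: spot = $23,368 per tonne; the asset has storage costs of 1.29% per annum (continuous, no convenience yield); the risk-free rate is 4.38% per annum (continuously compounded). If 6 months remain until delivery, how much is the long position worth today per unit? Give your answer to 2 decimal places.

$756.22 per tonne

Current fair forward for the remaining 6 months: F = S·e^((r + u)·T), (r + u) = 0.0438 + 0.0129 = 0.0567
F = 23368 · e^(0.0567 × 6/12) = 23368 × 1.02875569 = 24039.9630
Value of long forward = (F − K)·e^(−rT) = (24039.9630 − 23267) · e^(−0.0438·6/12)
= 772.9630 × 0.97833806 = 756.22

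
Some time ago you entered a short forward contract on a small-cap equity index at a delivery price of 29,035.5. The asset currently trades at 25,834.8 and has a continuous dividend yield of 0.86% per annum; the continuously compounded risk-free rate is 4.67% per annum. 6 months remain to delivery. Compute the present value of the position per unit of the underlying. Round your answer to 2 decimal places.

Current fair forward for the remaining 6 months: F = S·e^((r − q)·T), (r − q) = 0.0467 − 0.0086 = 0.0381
F = 25834.8 · e^(0.0381 × 6/12) = 25834.8 × 1.01923261 = 26331.6706
Value of long forward = (F − K)·e^(−rT) = (26331.6706 − 29035.5) · e^(−0.0467·6/12)
= -2703.8294 × 0.97692050 = -2641.43
Short position value = −(long value) = 2641.43

2641.43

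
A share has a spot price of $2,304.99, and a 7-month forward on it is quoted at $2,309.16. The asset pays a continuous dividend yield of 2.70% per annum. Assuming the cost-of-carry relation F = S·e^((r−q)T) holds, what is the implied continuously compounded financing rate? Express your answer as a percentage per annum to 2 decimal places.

3.01%

From F = S·e^((r−q)T): (r − q) = ln(F/S)/T
ln(2309.16/2304.99) = ln(1.001809) = 0.001807
(r − q) = 0.001807 / (7/12) = 0.003098
r = ln(F/S)/T + q = 0.003098 + 0.0270 = 0.030098
r = 3.01%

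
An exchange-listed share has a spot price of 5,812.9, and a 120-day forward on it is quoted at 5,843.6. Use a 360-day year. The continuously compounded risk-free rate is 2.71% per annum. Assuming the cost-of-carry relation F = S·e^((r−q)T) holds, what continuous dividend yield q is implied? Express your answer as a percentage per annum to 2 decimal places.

From F = S·e^((r−q)T): (r − q) = ln(F/S)/T
ln(5843.6/5812.9) = ln(1.005281) = 0.005267
(r − q) = 0.005267 / (120/360) = 0.015801
q = r − ln(F/S)/T = 0.0271 − 0.015801 = 0.011299
q = 1.13%

1.13%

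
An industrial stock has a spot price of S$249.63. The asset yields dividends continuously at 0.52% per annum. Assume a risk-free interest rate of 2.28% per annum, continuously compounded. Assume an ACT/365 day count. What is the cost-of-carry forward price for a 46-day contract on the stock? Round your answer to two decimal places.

F = S·e^((r − q)T) = 249.63 · e^((0.0228 − 0.0052) × 46/365)
= 249.63 · e^0.002218 = 249.63 × 1.002220
F = S$250.18

S$250.18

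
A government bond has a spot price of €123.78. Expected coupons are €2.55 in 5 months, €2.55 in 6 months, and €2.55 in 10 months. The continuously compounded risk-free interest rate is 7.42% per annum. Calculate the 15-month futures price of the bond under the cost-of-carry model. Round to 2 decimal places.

PV(coupons) I = 2.55·e^(−0.0742·5/12) + 2.55·e^(−0.0742·6/12) + 2.55·e^(−0.0742·10/12)
I = 2.4724 + 2.4571 + 2.3971 = 7.3266
F = (S − I)·e^(rT) = (123.78 − 7.3266) · e^(0.0742·15/12)
= 116.4534 · e^0.092750 = 116.4534 × 1.097187 = €127.77

€127.77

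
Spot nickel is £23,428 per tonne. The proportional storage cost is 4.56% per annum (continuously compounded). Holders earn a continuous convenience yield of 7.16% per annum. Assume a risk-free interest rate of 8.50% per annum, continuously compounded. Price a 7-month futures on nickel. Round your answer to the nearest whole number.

Net carry = r + u − y = 0.0850 + 0.0456 − 0.0716 = 0.0590
F = S·e^((r+u−y)T) = 23428 · e^(0.0590 × 7/12) = 23428 · e^0.034417
= 23428 × 1.035016 = £24,248 per tonne

£24,248 per tonne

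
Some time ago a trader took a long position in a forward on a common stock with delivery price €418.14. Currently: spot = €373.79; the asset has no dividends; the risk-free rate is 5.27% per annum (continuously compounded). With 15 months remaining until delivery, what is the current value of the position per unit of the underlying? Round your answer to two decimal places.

Current fair forward for the remaining 15 months: F = S·e^(r·T), r = 0.0527
F = 373.79 · e^(0.0527 × 15/12) = 373.79 × 1.068093 = 399.2425
Value of long forward = (F − K)·e^(−rT) = (399.2425 − 418.14) · e^(−0.0527·15/12)
= -18.8975 × 0.936248 = -17.69

-€17.69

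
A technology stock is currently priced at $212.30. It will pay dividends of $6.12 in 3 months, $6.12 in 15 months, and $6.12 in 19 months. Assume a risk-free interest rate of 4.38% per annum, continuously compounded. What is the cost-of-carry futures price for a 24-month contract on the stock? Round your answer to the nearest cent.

$212.57

PV(dividends) I = 6.12·e^(−0.0438·3/12) + 6.12·e^(−0.0438·15/12) + 6.12·e^(−0.0438·19/12)
I = 6.0534 + 5.7939 + 5.7100 = 17.5573
F = (S − I)·e^(rT) = (212.30 − 17.5573) · e^(0.0438·24/12)
= 194.7427 · e^0.087600 = 194.7427 × 1.091551 = $212.57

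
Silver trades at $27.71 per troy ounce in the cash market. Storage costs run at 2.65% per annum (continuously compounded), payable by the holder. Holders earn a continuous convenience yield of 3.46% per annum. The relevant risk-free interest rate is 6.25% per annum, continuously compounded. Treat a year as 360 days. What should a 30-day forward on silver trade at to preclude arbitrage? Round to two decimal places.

$27.84 per troy ounce

Net carry = r + u − y = 0.0625 + 0.0265 − 0.0346 = 0.0544
F = S·e^((r+u−y)T) = 27.71 · e^(0.0544 × 30/360) = 27.71 · e^0.004533
= 27.71 × 1.004543 = $27.84 per troy ounce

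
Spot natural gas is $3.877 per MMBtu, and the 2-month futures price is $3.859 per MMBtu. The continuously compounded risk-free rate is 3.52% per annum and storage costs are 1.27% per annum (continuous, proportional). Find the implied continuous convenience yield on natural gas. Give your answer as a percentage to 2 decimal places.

7.58%

F = S·e^((r+u−y)T) ⇒ (r+u−y) = ln(F/S)/T
ln(3.859/3.877) = -0.004654; /T ⇒ -0.027924
y = r + u − ln(F/S)/T = 0.0352 + 0.0127 + 0.027924 = 0.075824
y = 7.58%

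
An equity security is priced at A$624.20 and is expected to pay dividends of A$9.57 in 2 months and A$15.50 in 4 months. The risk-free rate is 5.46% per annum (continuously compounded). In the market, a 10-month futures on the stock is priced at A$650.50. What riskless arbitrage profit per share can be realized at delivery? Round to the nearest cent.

A$23.10 per share

PV(dividends) I = 9.57·e^(−0.0546·2/12) + 15.50·e^(−0.0546·4/12) = 24.7038
Fair futures F* = (S − I)·e^(rT) = (624.20 − 24.7038)·e^0.045500 = 599.4962 × 1.046551 = 627.4033
Market A$650.50 > fair 627.4033: forward overpriced → cash-and-carry (borrow at r, buy the stock and collect the dividends, short the forward).
Profit at T = |F_mkt − F*| = |650.50 − 627.4033| = A$23.10 per share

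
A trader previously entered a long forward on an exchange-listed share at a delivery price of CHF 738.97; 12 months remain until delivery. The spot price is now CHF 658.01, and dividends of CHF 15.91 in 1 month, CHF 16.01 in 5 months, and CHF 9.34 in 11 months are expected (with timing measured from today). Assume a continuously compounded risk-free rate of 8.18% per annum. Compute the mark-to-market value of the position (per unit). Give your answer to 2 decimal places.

PV(remaining dividends) I = 15.91·e^(−0.0818·1/12) + 16.01·e^(−0.0818·5/12) + 9.34·e^(−0.0818·11/12) = 39.9407
Current forward F = (S − I)·e^(rT) = (658.01 − 39.9407)·e^(0.0818·12/12) = 618.0693 × 1.085239 = 670.7529
Value (long) = (F − K)·e^(−rT) = (670.7529 − 738.97) × 0.921456 = -62.8591
Value = -CHF 62.86

-CHF 62.86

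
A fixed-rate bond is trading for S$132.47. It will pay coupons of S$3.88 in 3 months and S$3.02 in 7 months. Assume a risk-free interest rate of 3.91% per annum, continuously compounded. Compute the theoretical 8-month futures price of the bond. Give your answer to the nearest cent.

PV(coupons) I = 3.88·e^(−0.0391·3/12) + 3.02·e^(−0.0391·7/12)
I = 3.8423 + 2.9519 = 6.7942
F = (S − I)·e^(rT) = (132.47 − 6.7942) · e^(0.0391·8/12)
= 125.6758 · e^0.026067 = 125.6758 × 1.026410 = S$128.99

S$128.99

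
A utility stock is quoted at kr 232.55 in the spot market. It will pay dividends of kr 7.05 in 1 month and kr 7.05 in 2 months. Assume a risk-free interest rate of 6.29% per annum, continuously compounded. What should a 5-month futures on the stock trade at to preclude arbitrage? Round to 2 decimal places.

PV(dividends) I = 7.05·e^(−0.0629·1/12) + 7.05·e^(−0.0629·2/12)
I = 7.0131 + 6.9765 = 13.9896
F = (S − I)·e^(rT) = (232.55 − 13.9896) · e^(0.0629·5/12)
= 218.5604 · e^0.026208 = 218.5604 × 1.026554 = kr 224.36

kr 224.36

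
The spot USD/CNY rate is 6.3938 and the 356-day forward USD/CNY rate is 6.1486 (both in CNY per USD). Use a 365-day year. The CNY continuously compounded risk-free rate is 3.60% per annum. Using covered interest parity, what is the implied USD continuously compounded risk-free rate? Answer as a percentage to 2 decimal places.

F = S·e^((r_CNY − r_USD)T) ⇒ r_USD = r_CNY − ln(F/S)/T
ln(6.1486/6.3938) = -0.039104; /(356/365) = -0.040093
r_USD = 0.0360 + 0.040093 = 0.076093
r_USD = 7.61%

7.61%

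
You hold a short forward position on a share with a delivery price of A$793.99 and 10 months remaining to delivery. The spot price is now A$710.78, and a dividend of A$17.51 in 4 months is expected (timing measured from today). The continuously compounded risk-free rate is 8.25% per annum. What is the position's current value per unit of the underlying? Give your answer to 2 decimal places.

A$47.49

PV(remaining dividends) I = 17.51·e^(−0.0825·4/12) = 17.0350
Current forward F = (S − I)·e^(rT) = (710.78 − 17.0350)·e^(0.0825·10/12) = 693.7450 × 1.071168 = 743.1174
Value (long) = (F − K)·e^(−rT) = (743.1174 − 793.99) × 0.933560 = -47.4926
Short position value = −(long value) = A$47.49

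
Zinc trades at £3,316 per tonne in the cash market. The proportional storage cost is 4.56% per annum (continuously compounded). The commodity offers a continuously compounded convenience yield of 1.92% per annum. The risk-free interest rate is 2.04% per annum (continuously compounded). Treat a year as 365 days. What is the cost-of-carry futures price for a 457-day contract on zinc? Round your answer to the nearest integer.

Net carry = r + u − y = 0.0204 + 0.0456 − 0.0192 = 0.0468
F = S·e^((r+u−y)T) = 3316 · e^(0.0468 × 457/365) = 3316 · e^0.058596
= 3316 × 1.060347 = £3,516 per tonne

£3,516 per tonne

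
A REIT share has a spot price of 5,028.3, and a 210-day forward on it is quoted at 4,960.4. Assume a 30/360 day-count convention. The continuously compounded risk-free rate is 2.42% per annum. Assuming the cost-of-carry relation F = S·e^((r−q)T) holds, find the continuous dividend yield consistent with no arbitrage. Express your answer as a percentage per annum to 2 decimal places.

From F = S·e^((r−q)T): (r − q) = ln(F/S)/T
ln(4960.4/5028.3) = ln(0.986496) = -0.013596
(r − q) = -0.013596 / (210/360) = -0.023307
q = r − ln(F/S)/T = 0.0242 + 0.023307 = 0.047507
q = 4.75%

4.75%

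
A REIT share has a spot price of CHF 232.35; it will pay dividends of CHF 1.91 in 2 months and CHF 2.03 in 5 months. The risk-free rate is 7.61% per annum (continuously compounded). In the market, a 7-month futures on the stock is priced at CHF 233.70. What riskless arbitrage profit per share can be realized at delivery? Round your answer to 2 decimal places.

CHF 5.17 per share

PV(dividends) I = 1.91·e^(−0.0761·2/12) + 2.03·e^(−0.0761·5/12) = 3.8526
Fair futures F* = (S − I)·e^(rT) = (232.35 − 3.8526)·e^0.044392 = 228.4974 × 1.045392 = 238.8694
Market CHF 233.70 < fair 238.8694: forward underpriced → reverse cash-and-carry (short the stock, invest proceeds at r, pay the dividends, go long the forward).
Profit at T = |F_mkt − F*| = |233.70 − 238.8694| = CHF 5.17 per share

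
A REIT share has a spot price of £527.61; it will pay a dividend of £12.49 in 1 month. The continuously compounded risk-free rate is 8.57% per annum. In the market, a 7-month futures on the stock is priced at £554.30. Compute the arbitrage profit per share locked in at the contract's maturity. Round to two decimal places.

£12.68 per share

PV(dividends) I = 12.49·e^(−0.0857·1/12) = 12.4011
Fair futures F* = (S − I)·e^(rT) = (527.61 − 12.4011)·e^0.049992 = 515.2089 × 1.051263 = 541.6201
Market £554.30 > fair 541.6201: forward overpriced → cash-and-carry (borrow at r, buy the stock and collect the dividends, short the forward).
Profit at T = |F_mkt − F*| = |554.30 − 541.6201| = £12.68 per share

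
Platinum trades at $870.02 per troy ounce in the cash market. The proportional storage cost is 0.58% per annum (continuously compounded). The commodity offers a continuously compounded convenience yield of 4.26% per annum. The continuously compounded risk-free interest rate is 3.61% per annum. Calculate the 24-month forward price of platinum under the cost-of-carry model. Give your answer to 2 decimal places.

$868.80 per troy ounce

Net carry = r + u − y = 0.0361 + 0.0058 − 0.0426 = -0.0007
F = S·e^((r+u−y)T) = 870.02 · e^(-0.0007 × 24/12) = 870.02 · e^-0.001400
= 870.02 × 0.998601 = $868.80 per troy ounce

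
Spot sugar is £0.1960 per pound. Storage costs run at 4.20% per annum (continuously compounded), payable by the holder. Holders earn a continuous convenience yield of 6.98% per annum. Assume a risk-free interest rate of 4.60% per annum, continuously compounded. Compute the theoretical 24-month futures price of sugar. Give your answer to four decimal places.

Net carry = r + u − y = 0.0460 + 0.0420 − 0.0698 = 0.0182
F = S·e^((r+u−y)T) = 0.1960 · e^(0.0182 × 24/12) = 0.1960 · e^0.036400
= 0.1960 × 1.037071 = £0.2033 per pound

£0.2033 per pound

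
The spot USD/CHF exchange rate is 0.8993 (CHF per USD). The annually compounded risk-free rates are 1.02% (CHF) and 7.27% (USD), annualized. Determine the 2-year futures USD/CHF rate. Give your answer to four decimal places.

By covered interest parity, F = S · (1+r_CHF)^T / (1+r_USD)^T
= 0.8993 × 1.020504 / 1.150685 = 0.8993 × 0.886867
F = 0.7976 CHF per USD

0.7976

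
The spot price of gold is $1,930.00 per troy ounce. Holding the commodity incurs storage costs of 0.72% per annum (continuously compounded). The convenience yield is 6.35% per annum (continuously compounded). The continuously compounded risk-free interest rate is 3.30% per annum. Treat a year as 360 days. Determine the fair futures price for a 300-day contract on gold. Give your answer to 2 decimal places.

$1,892.89 per troy ounce

Net carry = r + u − y = 0.0330 + 0.0072 − 0.0635 = -0.0233
F = S·e^((r+u−y)T) = 1930.00 · e^(-0.0233 × 300/360) = 1930.00 · e^-0.01941667
= 1930.00 × 0.98077062 = $1,892.89 per troy ounce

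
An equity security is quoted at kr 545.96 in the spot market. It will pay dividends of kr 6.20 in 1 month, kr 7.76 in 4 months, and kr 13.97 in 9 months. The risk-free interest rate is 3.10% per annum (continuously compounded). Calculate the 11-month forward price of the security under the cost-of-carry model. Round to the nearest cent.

kr 533.39

PV(dividends) I = 6.20·e^(−0.0310·1/12) + 7.76·e^(−0.0310·4/12) + 13.97·e^(−0.0310·9/12)
I = 6.1840 + 7.6802 + 13.6489 = 27.5131
F = (S − I)·e^(rT) = (545.96 − 27.5131) · e^(0.0310·11/12)
= 518.4469 · e^0.028417 = 518.4469 × 1.028825 = kr 533.39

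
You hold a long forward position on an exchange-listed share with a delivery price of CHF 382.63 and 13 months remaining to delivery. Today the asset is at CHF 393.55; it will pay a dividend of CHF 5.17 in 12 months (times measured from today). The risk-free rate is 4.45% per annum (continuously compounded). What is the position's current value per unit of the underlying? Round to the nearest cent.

PV(remaining dividends) I = 5.17·e^(−0.0445·12/12) = 4.9450
Current forward F = (S − I)·e^(rT) = (393.55 − 4.9450)·e^(0.0445·13/12) = 388.6050 × 1.049389 = 407.7978
Value (long) = (F − K)·e^(−rT) = (407.7978 − 382.63) × 0.952935 = 23.9833
Value = CHF 23.98

CHF 23.98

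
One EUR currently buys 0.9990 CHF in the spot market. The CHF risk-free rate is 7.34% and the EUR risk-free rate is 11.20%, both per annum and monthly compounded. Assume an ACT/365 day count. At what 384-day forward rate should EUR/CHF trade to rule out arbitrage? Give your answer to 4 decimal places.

0.9595

By covered interest parity, F = S · (1+r_CHF/12)^(12T) / (1+r_EUR/12)^(12T)
= 0.9990 × 1.080027 / 1.124438 = 0.9990 × 0.960504
F = 0.9595 CHF per EUR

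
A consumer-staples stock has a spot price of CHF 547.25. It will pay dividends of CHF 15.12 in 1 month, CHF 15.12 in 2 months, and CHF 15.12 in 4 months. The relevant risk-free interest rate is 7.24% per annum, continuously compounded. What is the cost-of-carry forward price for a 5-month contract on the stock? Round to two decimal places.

CHF 517.91

PV(dividends) I = 15.12·e^(−0.0724·1/12) + 15.12·e^(−0.0724·2/12) + 15.12·e^(−0.0724·4/12)
I = 15.0291 + 14.9386 + 14.7595 = 44.7272
F = (S − I)·e^(rT) = (547.25 − 44.7272) · e^(0.0724·5/12)
= 502.5228 · e^0.030167 = 502.5228 × 1.030627 = CHF 517.91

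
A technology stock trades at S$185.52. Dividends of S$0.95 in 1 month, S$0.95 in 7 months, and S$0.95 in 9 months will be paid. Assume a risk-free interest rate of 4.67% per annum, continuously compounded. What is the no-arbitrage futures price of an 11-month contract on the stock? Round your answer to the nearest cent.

S$190.72

PV(dividends) I = 0.95·e^(−0.0467·1/12) + 0.95·e^(−0.0467·7/12) + 0.95·e^(−0.0467·9/12)
I = 0.9463 + 0.9245 + 0.9173 = 2.7881
F = (S − I)·e^(rT) = (185.52 − 2.7881) · e^(0.0467·11/12)
= 182.7319 · e^0.042808 = 182.7319 × 1.043737 = S$190.72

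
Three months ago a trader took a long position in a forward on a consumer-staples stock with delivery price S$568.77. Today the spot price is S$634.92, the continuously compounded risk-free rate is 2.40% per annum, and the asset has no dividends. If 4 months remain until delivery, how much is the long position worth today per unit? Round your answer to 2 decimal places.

S$70.68

Current fair forward for the remaining 4 months: F = S·e^(r·T), r = 0.0240
F = 634.92 · e^(0.0240 × 4/12) = 634.92 × 1.008032 = 640.0197
Value of long forward = (F − K)·e^(−rT) = (640.0197 − 568.77) · e^(−0.0240·4/12)
= 71.2497 × 0.992032 = 70.68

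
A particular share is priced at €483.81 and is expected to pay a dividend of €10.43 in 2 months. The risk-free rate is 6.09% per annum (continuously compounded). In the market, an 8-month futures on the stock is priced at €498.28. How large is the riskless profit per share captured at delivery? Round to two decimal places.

PV(dividends) I = 10.43·e^(−0.0609·2/12) = 10.3247
Fair futures F* = (S − I)·e^(rT) = (483.81 − 10.3247)·e^0.040600 = 473.4853 × 1.041435 = 493.1042
Market €498.28 > fair 493.1042: forward overpriced → cash-and-carry (borrow at r, buy the stock and collect the dividends, short the forward).
Profit at T = |F_mkt − F*| = |498.28 − 493.1042| = €5.18 per share

€5.18 per share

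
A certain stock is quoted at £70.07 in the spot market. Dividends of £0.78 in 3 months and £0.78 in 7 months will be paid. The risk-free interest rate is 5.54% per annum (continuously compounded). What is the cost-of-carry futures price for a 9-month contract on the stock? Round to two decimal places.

£71.45

PV(dividends) I = 0.78·e^(−0.0554·3/12) + 0.78·e^(−0.0554·7/12)
I = 0.7693 + 0.7552 = 1.5245
F = (S − I)·e^(rT) = (70.07 − 1.5245) · e^(0.0554·9/12)
= 68.5455 · e^0.041550 = 68.5455 × 1.042425 = £71.45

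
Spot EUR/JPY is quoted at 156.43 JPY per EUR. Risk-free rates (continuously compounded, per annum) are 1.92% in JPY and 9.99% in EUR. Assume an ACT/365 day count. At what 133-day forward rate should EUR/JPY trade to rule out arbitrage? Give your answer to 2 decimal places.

151.90

F = S·e^((r_JPY − r_EUR)T) = 156.43 · e^((0.0192 − 0.0999) × 133/365)
= 156.43 · e^-0.029406 = 156.43 × 0.971022
F = 151.90 JPY per EUR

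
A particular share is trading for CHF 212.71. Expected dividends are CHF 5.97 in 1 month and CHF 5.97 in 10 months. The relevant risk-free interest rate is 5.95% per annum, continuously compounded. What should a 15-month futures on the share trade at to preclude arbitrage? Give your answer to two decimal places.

PV(dividends) I = 5.97·e^(−0.0595·1/12) + 5.97·e^(−0.0595·10/12)
I = 5.9405 + 5.6812 = 11.6217
F = (S − I)·e^(rT) = (212.71 − 11.6217) · e^(0.0595·15/12)
= 201.0883 · e^0.074375 = 201.0883 × 1.077211 = CHF 216.61

CHF 216.61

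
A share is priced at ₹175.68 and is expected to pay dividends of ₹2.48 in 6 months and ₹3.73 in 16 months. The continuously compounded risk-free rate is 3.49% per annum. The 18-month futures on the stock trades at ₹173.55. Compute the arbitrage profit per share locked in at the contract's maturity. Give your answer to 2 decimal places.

₹5.25 per share

PV(dividends) I = 2.48·e^(−0.0349·6/12) + 3.73·e^(−0.0349·16/12) = 5.9975
Fair futures F* = (S − I)·e^(rT) = (175.68 − 5.9975)·e^0.052350 = 169.6825 × 1.053744 = 178.8019
Market ₹173.55 < fair 178.8019: forward underpriced → reverse cash-and-carry (short the stock, invest proceeds at r, pay the dividends, go long the forward).
Profit at T = |F_mkt − F*| = |173.55 − 178.8019| = ₹5.25 per share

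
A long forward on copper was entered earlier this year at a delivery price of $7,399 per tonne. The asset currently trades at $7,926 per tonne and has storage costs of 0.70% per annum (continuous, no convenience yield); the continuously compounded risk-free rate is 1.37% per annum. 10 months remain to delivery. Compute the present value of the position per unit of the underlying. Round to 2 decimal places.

Current fair forward for the remaining 10 months: F = S·e^((r + u)·T), (r + u) = 0.0137 + 0.0070 = 0.0207
F = 7926 · e^(0.0207 × 10/12) = 7926 × 1.01739964 = 8063.9095
Value of long forward = (F − K)·e^(−rT) = (8063.9095 − 7399) · e^(−0.0137·10/12)
= 664.9095 × 0.98864826 = 657.36

$657.36 per tonne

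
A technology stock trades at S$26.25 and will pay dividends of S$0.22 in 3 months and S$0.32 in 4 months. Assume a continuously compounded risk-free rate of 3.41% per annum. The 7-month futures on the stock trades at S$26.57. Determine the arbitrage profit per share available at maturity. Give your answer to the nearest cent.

S$0.34 per share

PV(dividends) I = 0.22·e^(−0.0341·3/12) + 0.32·e^(−0.0341·4/12) = 0.5345
Fair futures F* = (S − I)·e^(rT) = (26.25 − 0.5345)·e^0.019892 = 25.7155 × 1.020091 = 26.2322
Market S$26.57 > fair 26.2322: forward overpriced → cash-and-carry (borrow at r, buy the stock and collect the dividends, short the forward).
Profit at T = |F_mkt − F*| = |26.57 − 26.2322| = S$0.34 per share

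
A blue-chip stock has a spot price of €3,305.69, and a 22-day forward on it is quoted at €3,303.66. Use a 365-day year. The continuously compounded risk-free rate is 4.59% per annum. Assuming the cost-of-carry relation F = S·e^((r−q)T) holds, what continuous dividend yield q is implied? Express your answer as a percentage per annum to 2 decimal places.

5.61%

From F = S·e^((r−q)T): (r − q) = ln(F/S)/T
ln(3303.66/3305.69) = ln(0.999386) = -0.000614
(r − q) = -0.000614 / (22/365) = -0.010187
q = r − ln(F/S)/T = 0.0459 + 0.010187 = 0.056087
q = 5.61%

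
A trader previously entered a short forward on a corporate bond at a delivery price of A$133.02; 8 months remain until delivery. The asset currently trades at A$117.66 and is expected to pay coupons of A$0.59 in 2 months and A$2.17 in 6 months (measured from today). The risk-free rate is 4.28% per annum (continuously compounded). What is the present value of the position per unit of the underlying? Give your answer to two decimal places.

PV(remaining coupons) I = 0.59·e^(−0.0428·2/12) + 2.17·e^(−0.0428·6/12) = 2.7099
Current forward F = (S − I)·e^(rT) = (117.66 − 2.7099)·e^(0.0428·8/12) = 114.9501 × 1.028944 = 118.2772
Value (long) = (F − K)·e^(−rT) = (118.2772 − 133.02) × 0.971870 = -14.3281
Short position value = −(long value) = A$14.33

A$14.33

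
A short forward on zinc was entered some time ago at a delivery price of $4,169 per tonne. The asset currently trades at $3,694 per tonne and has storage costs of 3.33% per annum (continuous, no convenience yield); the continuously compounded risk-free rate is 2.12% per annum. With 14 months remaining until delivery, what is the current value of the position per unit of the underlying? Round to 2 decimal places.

$226.82 per tonne

Current fair forward for the remaining 14 months: F = S·e^((r + u)·T), (r + u) = 0.0212 + 0.0333 = 0.0545
F = 3694 · e^(0.0545 × 14/12) = 3694 × 1.06564829 = 3936.5048
Value of long forward = (F − K)·e^(−rT) = (3936.5048 − 4169) · e^(−0.0212·14/12)
= -232.4952 × 0.97557003 = -226.82
Short position value = −(long value) = $226.82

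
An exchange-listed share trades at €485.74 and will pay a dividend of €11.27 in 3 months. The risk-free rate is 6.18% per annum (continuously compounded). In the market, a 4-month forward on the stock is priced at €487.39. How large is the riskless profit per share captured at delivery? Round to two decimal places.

€2.87 per share

PV(dividends) I = 11.27·e^(−0.0618·3/12) = 11.0972
Fair forward F* = (S − I)·e^(rT) = (485.74 − 11.0972)·e^0.020600 = 474.6428 × 1.020814 = 484.5220
Market €487.39 > fair 484.5220: forward overpriced → cash-and-carry (borrow at r, buy the stock and collect the dividends, short the forward).
Profit at T = |F_mkt − F*| = |487.39 − 484.5220| = €2.87 per share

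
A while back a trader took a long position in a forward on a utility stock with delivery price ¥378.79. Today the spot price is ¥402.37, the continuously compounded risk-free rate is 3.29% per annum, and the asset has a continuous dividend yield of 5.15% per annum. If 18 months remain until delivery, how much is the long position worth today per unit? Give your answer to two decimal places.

Current fair forward for the remaining 18 months: F = S·e^((r − q)·T), (r − q) = 0.0329 − 0.0515 = -0.0186
F = 402.37 · e^(-0.0186 × 18/12) = 402.37 × 0.972486 = 391.2992
Value of long forward = (F − K)·e^(−rT) = (391.2992 − 378.79) · e^(−0.0329·18/12)
= 12.5092 × 0.951848 = 11.91

¥11.91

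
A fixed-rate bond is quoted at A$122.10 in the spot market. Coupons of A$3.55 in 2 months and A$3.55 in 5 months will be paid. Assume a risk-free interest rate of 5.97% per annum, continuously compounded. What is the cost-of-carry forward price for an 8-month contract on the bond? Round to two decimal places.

A$119.80

PV(coupons) I = 3.55·e^(−0.0597·2/12) + 3.55·e^(−0.0597·5/12)
I = 3.5149 + 3.4628 = 6.9777
F = (S − I)·e^(rT) = (122.10 − 6.9777) · e^(0.0597·8/12)
= 115.1223 · e^0.039800 = 115.1223 × 1.040603 = A$119.80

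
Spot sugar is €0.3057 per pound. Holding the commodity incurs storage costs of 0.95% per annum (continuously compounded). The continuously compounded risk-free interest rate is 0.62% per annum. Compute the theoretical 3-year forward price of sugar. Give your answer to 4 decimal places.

Net carry = r + u − y = 0.0062 + 0.0095 − 0.0000 = 0.0157
F = S·e^((r+u−y)T) = 0.3057 · e^(0.0157 × 3) = 0.3057 · e^0.047100
= 0.3057 × 1.048227 = €0.3204 per pound

€0.3204 per pound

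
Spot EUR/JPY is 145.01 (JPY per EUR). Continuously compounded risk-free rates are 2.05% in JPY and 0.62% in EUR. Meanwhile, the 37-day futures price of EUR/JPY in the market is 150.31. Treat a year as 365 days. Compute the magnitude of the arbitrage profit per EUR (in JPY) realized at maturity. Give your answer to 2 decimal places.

5.09 per EUR (in JPY)

Fair futures: F* = S·e^(carry·T), with carry = (r_JPY − r_EUR) = 0.0205 − 0.0062 = 0.0143
F* = 145.01 · e^(0.0143 × 37/365) = 145.01 · e^0.001450 = 145.01 × 1.001451 = 145.2204
Market 150.31 > fair 145.2204: forward overpriced → cash-and-carry (buy spot, short the forward).
At maturity, profit = |F_mkt − F*| = |150.31 − 145.2204| = 5.09 per EUR (in JPY)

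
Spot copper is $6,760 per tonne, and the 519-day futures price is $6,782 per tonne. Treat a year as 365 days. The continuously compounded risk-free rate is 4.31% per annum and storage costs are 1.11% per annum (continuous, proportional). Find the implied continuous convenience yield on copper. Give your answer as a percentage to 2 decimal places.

5.19%

F = S·e^((r+u−y)T) ⇒ (r+u−y) = ln(F/S)/T
ln(6782/6760) = 0.003249; /T ⇒ 0.002285
y = r + u − ln(F/S)/T = 0.0431 + 0.0111 − 0.002285 = 0.051915
y = 5.19%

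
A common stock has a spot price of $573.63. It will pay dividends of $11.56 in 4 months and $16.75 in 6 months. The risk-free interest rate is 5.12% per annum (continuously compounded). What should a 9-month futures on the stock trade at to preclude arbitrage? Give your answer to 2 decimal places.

PV(dividends) I = 11.56·e^(−0.0512·4/12) + 16.75·e^(−0.0512·6/12)
I = 11.3644 + 16.3266 = 27.6910
F = (S − I)·e^(rT) = (573.63 − 27.6910) · e^(0.0512·9/12)
= 545.9390 · e^0.038400 = 545.9390 × 1.039147 = $567.31

$567.31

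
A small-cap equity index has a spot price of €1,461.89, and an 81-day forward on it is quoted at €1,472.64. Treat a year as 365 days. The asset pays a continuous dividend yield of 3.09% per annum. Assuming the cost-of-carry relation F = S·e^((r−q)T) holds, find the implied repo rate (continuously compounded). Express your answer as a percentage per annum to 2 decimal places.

6.39%

From F = S·e^((r−q)T): (r − q) = ln(F/S)/T
ln(1472.64/1461.89) = ln(1.007353) = 0.007326
(r − q) = 0.007326 / (81/365) = 0.033012
r = ln(F/S)/T + q = 0.033012 + 0.0309 = 0.063912
r = 6.39%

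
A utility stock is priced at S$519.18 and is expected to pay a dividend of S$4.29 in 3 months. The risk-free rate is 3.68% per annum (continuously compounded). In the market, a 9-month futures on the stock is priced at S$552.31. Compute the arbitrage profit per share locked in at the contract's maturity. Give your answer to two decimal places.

PV(dividends) I = 4.29·e^(−0.0368·3/12) = 4.2507
Fair futures F* = (S − I)·e^(rT) = (519.18 − 4.2507)·e^0.027600 = 514.9293 × 1.027984 = 529.3391
Market S$552.31 > fair 529.3391: forward overpriced → cash-and-carry (borrow at r, buy the stock and collect the dividends, short the forward).
Profit at T = |F_mkt − F*| = |552.31 − 529.3391| = S$22.97 per share

S$22.97 per share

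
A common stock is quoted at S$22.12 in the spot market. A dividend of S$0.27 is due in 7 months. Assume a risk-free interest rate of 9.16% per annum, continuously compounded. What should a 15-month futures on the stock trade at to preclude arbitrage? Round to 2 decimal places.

PV(dividends) I = 0.27·e^(−0.0916·7/12)
I = 0.2560
F = (S − I)·e^(rT) = (22.12 − 0.2560) · e^(0.0916·15/12)
= 21.8640 · e^0.114500 = 21.8640 × 1.121313 = S$24.52

S$24.52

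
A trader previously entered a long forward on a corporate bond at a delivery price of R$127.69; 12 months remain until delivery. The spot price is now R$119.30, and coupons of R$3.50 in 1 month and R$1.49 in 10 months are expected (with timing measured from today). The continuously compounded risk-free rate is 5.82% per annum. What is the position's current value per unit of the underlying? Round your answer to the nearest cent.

PV(remaining coupons) I = 3.50·e^(−0.0582·1/12) + 1.49·e^(−0.0582·10/12) = 4.9025
Current forward F = (S − I)·e^(rT) = (119.30 − 4.9025)·e^(0.0582·12/12) = 114.3975 × 1.059927 = 121.2530
Value (long) = (F − K)·e^(−rT) = (121.2530 − 127.69) × 0.943461 = -6.0731
Value = -R$6.07

-R$6.07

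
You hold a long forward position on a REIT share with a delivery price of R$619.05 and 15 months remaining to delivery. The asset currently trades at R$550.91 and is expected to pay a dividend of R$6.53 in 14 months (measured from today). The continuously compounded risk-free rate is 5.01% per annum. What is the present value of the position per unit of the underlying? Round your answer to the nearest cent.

PV(remaining dividends) I = 6.53·e^(−0.0501·14/12) = 6.1593
Current forward F = (S − I)·e^(rT) = (550.91 − 6.1593)·e^(0.0501·15/12) = 544.7507 × 1.064628 = 579.9568
Value (long) = (F − K)·e^(−rT) = (579.9568 − 619.05) × 0.939296 = -36.7201
Value = -R$36.72

-R$36.72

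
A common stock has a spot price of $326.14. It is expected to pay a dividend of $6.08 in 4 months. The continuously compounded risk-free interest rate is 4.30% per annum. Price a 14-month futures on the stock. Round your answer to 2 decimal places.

$336.62

PV(dividends) I = 6.08·e^(−0.0430·4/12)
I = 5.9935
F = (S − I)·e^(rT) = (326.14 − 5.9935) · e^(0.0430·14/12)
= 320.1465 · e^0.050167 = 320.1465 × 1.051447 = $336.62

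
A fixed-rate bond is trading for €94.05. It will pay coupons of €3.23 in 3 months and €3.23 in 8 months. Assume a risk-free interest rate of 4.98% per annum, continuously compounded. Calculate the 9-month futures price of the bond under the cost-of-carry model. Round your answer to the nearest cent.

€91.07

PV(coupons) I = 3.23·e^(−0.0498·3/12) + 3.23·e^(−0.0498·8/12)
I = 3.1900 + 3.1245 = 6.3145
F = (S − I)·e^(rT) = (94.05 − 6.3145) · e^(0.0498·9/12)
= 87.7355 · e^0.037350 = 87.7355 × 1.038056 = €91.07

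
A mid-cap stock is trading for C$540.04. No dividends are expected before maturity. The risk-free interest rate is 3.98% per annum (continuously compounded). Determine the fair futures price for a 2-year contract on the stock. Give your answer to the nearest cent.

F = S·e^(rT) = 540.04 · e^(0.0398 × 2)
= 540.04 · e^0.079600 = 540.04 × 1.082854
F = C$584.78

C$584.78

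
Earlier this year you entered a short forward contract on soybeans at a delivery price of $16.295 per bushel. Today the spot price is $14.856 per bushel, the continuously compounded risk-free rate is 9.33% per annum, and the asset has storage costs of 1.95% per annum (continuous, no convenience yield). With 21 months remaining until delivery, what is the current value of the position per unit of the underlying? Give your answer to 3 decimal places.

Current fair forward for the remaining 21 months: F = S·e^((r + u)·T), (r + u) = 0.0933 + 0.0195 = 0.1128
F = 14.856 · e^(0.1128 × 21/12) = 14.856 × 1.218231 = 18.0980
Value of long forward = (F − K)·e^(−rT) = (18.0980 − 16.295) · e^(−0.0933·21/12)
= 1.8030 × 0.849358 = 1.531
Short position value = −(long value) = -$1.531

-$1.531 per bushel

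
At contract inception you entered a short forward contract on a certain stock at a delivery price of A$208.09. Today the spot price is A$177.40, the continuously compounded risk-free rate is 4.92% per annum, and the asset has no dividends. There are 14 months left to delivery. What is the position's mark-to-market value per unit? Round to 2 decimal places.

Current fair forward for the remaining 14 months: F = S·e^(r·T), r = 0.0492
F = 177.40 · e^(0.0492 × 14/12) = 177.40 × 1.059079 = 187.8806
Value of long forward = (F − K)·e^(−rT) = (187.8806 − 208.09) · e^(−0.0492·14/12)
= -20.2094 × 0.944216 = -19.08
Short position value = −(long value) = A$19.08

A$19.08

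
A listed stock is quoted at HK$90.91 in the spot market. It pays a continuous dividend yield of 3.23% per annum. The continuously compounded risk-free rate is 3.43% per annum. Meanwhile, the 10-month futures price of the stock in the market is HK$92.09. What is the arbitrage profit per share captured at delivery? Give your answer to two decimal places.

HK$1.03 per share

Fair futures: F* = S·e^(carry·T), with carry = (r − q) = 0.0343 − 0.0323 = 0.0020
F* = 90.91 · e^(0.0020 × 10/12) = 90.91 · e^0.001667 = 90.91 × 1.001668 = HK$91.0616
Market HK$92.09 > fair HK$91.0616: forward overpriced → cash-and-carry (buy spot, short the forward).
At maturity, profit = |F_mkt − F*| = |92.09 − 91.0616| = HK$1.03 per share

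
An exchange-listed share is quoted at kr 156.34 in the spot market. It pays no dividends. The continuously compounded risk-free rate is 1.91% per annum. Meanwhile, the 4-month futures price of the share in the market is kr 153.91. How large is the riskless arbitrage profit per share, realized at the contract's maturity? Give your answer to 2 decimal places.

kr 3.43 per share

Fair futures: F* = S·e^(carry·T), with carry = r = 0.0191
F* = 156.34 · e^(0.0191 × 4/12) = 156.34 · e^0.006367 = 156.34 × 1.006387 = kr 157.3385
Market kr 153.91 < fair kr 157.3385: forward underpriced → reverse cash-and-carry (short spot, go long the forward).
At maturity, profit = |F_mkt − F*| = |153.91 − 157.3385| = kr 3.43 per share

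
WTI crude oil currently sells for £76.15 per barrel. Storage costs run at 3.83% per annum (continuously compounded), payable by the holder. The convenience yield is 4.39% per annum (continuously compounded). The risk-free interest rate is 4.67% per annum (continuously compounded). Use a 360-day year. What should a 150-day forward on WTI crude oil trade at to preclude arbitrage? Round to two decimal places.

Net carry = r + u − y = 0.0467 + 0.0383 − 0.0439 = 0.0411
F = S·e^((r+u−y)T) = 76.15 · e^(0.0411 × 150/360) = 76.15 · e^0.017125
= 76.15 × 1.017272 = £77.47 per barrel

£77.47 per barrel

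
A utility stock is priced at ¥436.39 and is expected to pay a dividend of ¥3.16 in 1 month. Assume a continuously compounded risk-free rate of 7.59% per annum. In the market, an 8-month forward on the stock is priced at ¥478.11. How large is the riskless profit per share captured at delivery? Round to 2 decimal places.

PV(dividends) I = 3.16·e^(−0.0759·1/12) = 3.1401
Fair forward F* = (S − I)·e^(rT) = (436.39 − 3.1401)·e^0.050600 = 433.2499 × 1.051902 = 455.7364
Market ¥478.11 > fair 455.7364: forward overpriced → cash-and-carry (borrow at r, buy the stock and collect the dividends, short the forward).
Profit at T = |F_mkt − F*| = |478.11 − 455.7364| = ¥22.37 per share

¥22.37 per share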